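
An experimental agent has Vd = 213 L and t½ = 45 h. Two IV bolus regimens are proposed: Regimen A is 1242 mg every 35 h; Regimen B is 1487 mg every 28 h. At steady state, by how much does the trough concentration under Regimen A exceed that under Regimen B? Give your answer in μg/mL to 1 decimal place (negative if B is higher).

Regimen A: f = (1/2)^(35/45) ≈ 0.5833; Cmin,ss = (1242/213)·f/(1−f) ≈ 8.162 μg/mL.
Regimen B: f = (1/2)^(28/45) ≈ 0.6497; Cmin,ss = (1487/213)·f/(1−f) ≈ 12.948 μg/mL.
Difference ≈ 8.162 − 12.948 ≈ -4.786 μg/mL.

-4.8 μg/mL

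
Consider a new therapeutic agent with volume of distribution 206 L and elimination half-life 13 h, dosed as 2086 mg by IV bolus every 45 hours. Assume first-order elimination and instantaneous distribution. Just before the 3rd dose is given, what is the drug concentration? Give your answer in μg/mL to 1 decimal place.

f = (1/2)^(τ/t½) = (1/2)^(45/13) ≈ 0.0908.
C₀ = D/Vd = 2086/206 ≈ 10.126 μg/mL.
Before the 3rd dose, 2 doses have been given. Superposition: Cmin = C₀·(f + f²).
≈ 10.126 × (0.0908 + 0.0082) ≈ 10.126 × 0.0990 ≈ 1.002 μg/mL.

1.0 μg/mL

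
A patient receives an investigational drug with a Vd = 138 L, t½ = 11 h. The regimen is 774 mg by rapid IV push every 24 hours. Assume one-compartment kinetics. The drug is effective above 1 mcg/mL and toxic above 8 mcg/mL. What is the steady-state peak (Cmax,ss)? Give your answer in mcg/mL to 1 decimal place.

k = ln2/t½ = ln2/11 ≈ 0.063013 h⁻¹; fraction remaining f = e^(−kτ) = e^(−0.063013×24) ≈ 0.2204.
Accumulation ratio R = 1/(1 − f) ≈ 1/0.7796 ≈ 1.2827.
Single-dose peak C₀ = D/Vd = 774/138 ≈ 5.609 mcg/mL.
Steady-state peak Cmax,ss = C₀·R ≈ 5.609 × 1.2827 ≈ 7.195 mcg/mL.
Peak 7.2 mcg/mL vs MTC 8 mcg/mL: below toxic threshold.

7.2 mcg/mL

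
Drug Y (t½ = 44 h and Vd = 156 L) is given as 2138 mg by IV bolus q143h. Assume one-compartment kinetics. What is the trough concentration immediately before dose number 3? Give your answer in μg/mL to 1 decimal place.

f = (1/2)^(τ/t½) = (1/2)^(143/44) ≈ 0.1051.
C₀ = D/Vd = 2138/156 ≈ 13.705 μg/mL.
Before the 3rd dose, 2 doses have been given. Superposition: Cmin = C₀·(f + f²).
≈ 13.705 × (0.1051 + 0.0110) ≈ 13.705 × 0.1161 ≈ 1.591 μg/mL.

1.6 μg/mL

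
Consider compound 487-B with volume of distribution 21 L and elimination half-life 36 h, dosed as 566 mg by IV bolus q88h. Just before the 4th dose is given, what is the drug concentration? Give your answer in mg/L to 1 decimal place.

f = (1/2)^(τ/t½) = (1/2)^(88/36) ≈ 0.1837.
C₀ = D/Vd = 566/21 ≈ 26.952 mg/L.
Before the 4th dose, 3 doses have been given. Superposition: Cmin = C₀·(f + f² + … + f^3).
≈ 26.952 × (0.1837 + 0.0337 + 0.0062) ≈ 26.952 × 0.2236 ≈ 6.026 mg/L.

6.0 mg/L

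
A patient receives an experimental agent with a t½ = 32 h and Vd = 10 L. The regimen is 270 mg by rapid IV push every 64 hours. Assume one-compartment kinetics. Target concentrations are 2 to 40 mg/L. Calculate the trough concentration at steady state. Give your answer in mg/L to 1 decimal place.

9.0 mg/L

The dosing interval is 2 half-lives, so f = 2^(−2) = 0.25.
At steady state, R = 1/(1 − 0.25) = 4/3.
Single-dose peak C₀ = D/Vd = 270/10 = 27 mg/L.
Steady-state peak Cmax,ss = C₀·R = 27 × 4/3 ≈ 36.000 mg/L.
Steady-state trough Cmin,ss = Cmax,ss·f ≈ 36.000 × 0.25 ≈ 9.000 mg/L.
Trough 9.0 mg/L vs MEC 2 mg/L: adequate.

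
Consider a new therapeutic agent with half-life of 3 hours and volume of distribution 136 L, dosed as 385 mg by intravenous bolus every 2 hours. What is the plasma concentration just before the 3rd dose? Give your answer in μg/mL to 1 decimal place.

f = (1/2)^(τ/t½) = (1/2)^(2/3) ≈ 0.6300.
C₀ = D/Vd = 385/136 ≈ 2.831 μg/mL.
Before the 3rd dose, 2 doses have been given. Superposition: Cmin = C₀·(f + f²).
≈ 2.831 × (0.6300 + 0.3969) ≈ 2.831 × 1.0269 ≈ 2.907 μg/mL.

2.9 μg/mL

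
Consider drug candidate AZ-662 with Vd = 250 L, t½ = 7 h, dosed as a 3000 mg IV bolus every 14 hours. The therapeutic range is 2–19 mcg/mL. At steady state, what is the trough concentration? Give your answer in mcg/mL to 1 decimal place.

4.0 mcg/mL

τ = 14 h = 2 half-lives, so f = (1/2)^2 = 0.25.
At steady state, R = 1/(1 − 0.25) = 4/3.
Single-dose peak C₀ = D/Vd = 3000/250 = 12 mcg/mL.
Steady-state peak Cmax,ss = C₀·R = 12 × 4/3 ≈ 16.000 mcg/mL.
Steady-state trough Cmin,ss = Cmax,ss·f ≈ 16.000 × 0.25 ≈ 4.000 mcg/mL.
Trough 4.0 mcg/mL vs MEC 2 mcg/mL: adequate.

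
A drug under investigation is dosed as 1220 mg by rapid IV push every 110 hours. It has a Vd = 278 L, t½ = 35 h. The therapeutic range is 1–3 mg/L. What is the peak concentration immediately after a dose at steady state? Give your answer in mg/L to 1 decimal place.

τ/t½ = 110/35 ≈ 3.1429, so fraction remaining f = (1/2)^(110/35) ≈ 0.1132.
At steady state, accumulation factor R = 1/(1 − e^(−kτ)) ≈ 1.1276.
Single-dose peak C₀ = D/Vd = 1220/278 ≈ 4.388 mg/L.
Cmax,ss = C₀/(1 − f) ≈ 4.388/0.8868 ≈ 4.948 mg/L.
Peak 4.9 mg/L vs MTC 3 mg/L: exceeds toxic threshold.

4.9 mg/L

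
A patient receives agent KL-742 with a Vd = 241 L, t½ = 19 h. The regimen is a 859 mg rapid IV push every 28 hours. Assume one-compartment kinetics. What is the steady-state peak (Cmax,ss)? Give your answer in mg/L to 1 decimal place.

5.6 mg/L

k = ln2/t½ = ln2/19 ≈ 0.036481 h⁻¹; fraction remaining f = e^(−kτ) = e^(−0.036481×28) ≈ 0.3601.
Accumulation ratio R = 1/(1 − f) ≈ 1/0.6399 ≈ 1.5627.
Single-dose peak C₀ = D/Vd = 859/241 ≈ 3.564 mg/L.
Steady-state peak Cmax,ss = C₀·R ≈ 3.564 × 1.5627 ≈ 5.569 mg/L.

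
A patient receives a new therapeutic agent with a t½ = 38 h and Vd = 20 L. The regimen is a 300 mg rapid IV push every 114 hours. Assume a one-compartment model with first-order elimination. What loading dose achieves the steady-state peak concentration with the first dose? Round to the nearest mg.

343 mg

f = (1/2)^(114/38) ≈ 0.125000; accumulation ratio R = 1/(1−f) ≈ 1.14286.
Loading dose to hit Cmax,ss on first dose: D_load = D_maint·R ≈ 300 × 1.14286 ≈ 342.86 mg.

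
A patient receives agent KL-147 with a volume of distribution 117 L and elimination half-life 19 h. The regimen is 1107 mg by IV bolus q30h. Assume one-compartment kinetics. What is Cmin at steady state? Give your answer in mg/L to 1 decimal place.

τ/t½ = 30/19 ≈ 1.5789, so fraction remaining f = (1/2)^(30/19) ≈ 0.3347.
Single-dose peak C₀ = D/Vd = 1107/117 ≈ 9.462 mg/L.
Steady-state trough Cmin,ss = C₀·f/(1−f) ≈ 9.462 × 0.3347/0.6653 ≈ 4.760 mg/L.

4.8 mg/L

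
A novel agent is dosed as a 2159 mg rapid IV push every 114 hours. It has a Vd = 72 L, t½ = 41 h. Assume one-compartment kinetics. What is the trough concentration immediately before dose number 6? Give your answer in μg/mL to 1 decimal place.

5.1 μg/mL

f = (1/2)^(τ/t½) = (1/2)^(114/41) ≈ 0.1455.
C₀ = D/Vd = 2159/72 ≈ 29.986 μg/mL.
Before the 6th dose, 5 doses have been given. Superposition: Cmin = C₀·(f + f² + … + f^5).
≈ 29.986 × (0.1455 + 0.0212 + 0.0031 + 0.0004 + 0.0001) ≈ 29.986 × 0.1703 ≈ 5.107 μg/mL.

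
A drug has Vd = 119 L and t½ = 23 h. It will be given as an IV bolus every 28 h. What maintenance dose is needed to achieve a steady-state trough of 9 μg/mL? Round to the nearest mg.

1419 mg

τ/t½ = 28/23 ≈ 1.2174, so f = (1/2)^(28/23) ≈ 0.430060.
Cmin,ss = (D/Vd)·f/(1−f), so D = Cmin,ss·Vd·(1−f)/f.
D = 9 × 119 × (1−f)/f ≈ 9 × 119 × 1.32526 ≈ 1419.35 mg.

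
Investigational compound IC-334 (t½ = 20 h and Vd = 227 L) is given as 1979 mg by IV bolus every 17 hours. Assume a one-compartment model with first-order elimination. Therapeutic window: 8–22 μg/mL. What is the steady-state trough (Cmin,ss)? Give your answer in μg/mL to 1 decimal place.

τ/t½ = 17/20 ≈ 0.85, so fraction remaining f = (1/2)^(17/20) ≈ 0.5548.
At steady state, accumulation factor R = 1/(1 − e^(−kτ)) ≈ 2.2462.
Each bolus raises the concentration by D/Vd = 1979/227 ≈ 8.718 μg/mL.
Cmax,ss = C₀/(1 − f) ≈ 8.718/0.4452 ≈ 19.582 μg/mL.
One interval later, Cmin,ss = Cmax,ss·e^(−kτ) ≈ 19.582 × 0.5548 ≈ 10.864 μg/mL.
Trough 10.9 μg/mL vs MEC 8 μg/mL: adequate.

10.9 μg/mL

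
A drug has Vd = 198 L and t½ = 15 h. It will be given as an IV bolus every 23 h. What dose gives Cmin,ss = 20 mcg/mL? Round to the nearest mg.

7502 mg

τ/t½ = 23/15 ≈ 1.5333, so f = (1/2)^(23/15) ≈ 0.345478.
Cmin,ss = (D/Vd)·f/(1−f), so D = Cmin,ss·Vd·(1−f)/f.
D = 20 × 198 × (1−f)/f ≈ 20 × 198 × 1.89454 ≈ 7502.38 mg.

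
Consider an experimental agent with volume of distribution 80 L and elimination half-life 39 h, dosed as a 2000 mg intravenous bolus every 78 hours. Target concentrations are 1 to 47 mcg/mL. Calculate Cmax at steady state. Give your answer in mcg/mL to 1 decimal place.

33.3 mcg/mL

τ = 78 h = 2 half-lives, so f = (1/2)^2 = 0.25.
Accumulation ratio R = 1/(1 − f) = 1/0.75 = 4/3.
Single-dose peak C₀ = D/Vd = 2000/80 = 25 mcg/mL.
Steady-state peak Cmax,ss = C₀·R = 25 × 4/3 ≈ 33.333 mcg/mL.
Peak 33.3 mcg/mL vs MTC 47 mcg/mL: below toxic threshold.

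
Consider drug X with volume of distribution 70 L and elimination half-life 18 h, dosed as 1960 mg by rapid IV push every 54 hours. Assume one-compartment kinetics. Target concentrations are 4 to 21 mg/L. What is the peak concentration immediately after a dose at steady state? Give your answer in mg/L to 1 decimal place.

The dosing interval is 3 half-lives, so f = 2^(−3) = 0.125.
At steady state, R = 1/(1 − 0.125) = 8/7.
Single-dose peak C₀ = D/Vd = 1960/70 = 28 mg/L.
Steady-state peak Cmax,ss = C₀·R = 28 × 8/7 ≈ 32.000 mg/L.
Peak 32.0 mg/L vs MTC 21 mg/L: exceeds toxic threshold.

32.0 mg/L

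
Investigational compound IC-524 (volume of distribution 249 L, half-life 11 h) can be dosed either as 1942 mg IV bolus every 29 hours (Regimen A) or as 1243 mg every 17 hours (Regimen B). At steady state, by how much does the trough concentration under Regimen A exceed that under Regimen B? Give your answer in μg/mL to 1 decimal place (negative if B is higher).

Regimen A: f = (1/2)^(29/11) ≈ 0.1608; Cmin,ss = (1942/249)·f/(1−f) ≈ 1.494 μg/mL.
Regimen B: f = (1/2)^(17/11) ≈ 0.3426; Cmin,ss = (1243/249)·f/(1−f) ≈ 2.602 μg/mL.
Difference ≈ 1.494 − 2.602 ≈ -1.108 μg/mL.

-1.1 μg/mL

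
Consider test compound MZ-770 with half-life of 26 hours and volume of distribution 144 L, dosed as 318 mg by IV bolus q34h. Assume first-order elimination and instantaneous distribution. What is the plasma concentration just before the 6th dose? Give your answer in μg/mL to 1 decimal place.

1.5 μg/mL

f = (1/2)^(τ/t½) = (1/2)^(34/26) ≈ 0.4040.
C₀ = D/Vd = 318/144 ≈ 2.208 μg/mL.
Before the 6th dose, 5 doses have been given. Superposition: Cmin = C₀·(f + f² + … + f^5).
≈ 2.208 × (0.4040 + 0.1632 + 0.0659 + 0.0266 + 0.0108) ≈ 2.208 × 0.6705 ≈ 1.480 μg/mL.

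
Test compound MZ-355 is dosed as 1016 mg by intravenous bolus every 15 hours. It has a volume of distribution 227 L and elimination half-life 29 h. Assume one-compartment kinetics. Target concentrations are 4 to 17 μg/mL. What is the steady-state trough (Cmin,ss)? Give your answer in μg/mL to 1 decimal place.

τ/t½ = 15/29 ≈ 0.51724, so fraction remaining f = (1/2)^(15/29) ≈ 0.6987.
At steady state, accumulation factor R = 1/(1 − e^(−kτ)) ≈ 3.3190.
Single-dose peak C₀ = D/Vd = 1016/227 ≈ 4.476 μg/mL.
Cmax,ss = C₀/(1 − f) ≈ 4.476/0.3013 ≈ 14.856 μg/mL.
One interval later, Cmin,ss = Cmax,ss·e^(−kτ) ≈ 14.856 × 0.6987 ≈ 10.380 μg/mL.
Trough 10.4 μg/mL vs MEC 4 μg/mL: adequate.

10.4 μg/mL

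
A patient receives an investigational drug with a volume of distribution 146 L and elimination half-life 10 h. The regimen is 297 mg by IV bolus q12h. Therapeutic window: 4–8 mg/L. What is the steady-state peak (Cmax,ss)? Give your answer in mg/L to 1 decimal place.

k = ln2/t½ = ln2/10 ≈ 0.069315 h⁻¹; fraction remaining f = e^(−kτ) = e^(−0.069315×12) ≈ 0.4353.
Accumulation ratio R = 1/(1 − f) ≈ 1/0.5647 ≈ 1.7709.
Each bolus raises the concentration by D/Vd = 297/146 ≈ 2.034 mg/L.
Cmax,ss = C₀/(1 − f) ≈ 2.034/0.5647 ≈ 3.602 mg/L.
Peak 3.6 mg/L vs MTC 8 mg/L: below toxic threshold.

3.6 mg/L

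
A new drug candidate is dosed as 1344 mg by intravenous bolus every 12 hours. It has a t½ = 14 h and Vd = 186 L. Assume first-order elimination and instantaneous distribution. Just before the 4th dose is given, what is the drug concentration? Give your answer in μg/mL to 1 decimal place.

7.4 μg/mL

f = (1/2)^(τ/t½) = (1/2)^(12/14) ≈ 0.5520.
C₀ = D/Vd = 1344/186 ≈ 7.226 μg/mL.
Before the 4th dose, 3 doses have been given. Superposition: Cmin = C₀·(f + f² + … + f^3).
≈ 7.226 × (0.5520 + 0.3047 + 0.1682) ≈ 7.226 × 1.0249 ≈ 7.406 μg/mL.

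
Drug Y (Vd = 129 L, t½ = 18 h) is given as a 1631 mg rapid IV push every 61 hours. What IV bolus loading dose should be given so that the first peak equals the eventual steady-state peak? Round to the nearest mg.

f = (1/2)^(61/18) ≈ 0.095465; accumulation ratio R = 1/(1−f) ≈ 1.10554.
Loading dose to hit Cmax,ss on first dose: D_load = D_maint·R ≈ 1631 × 1.10554 ≈ 1803.14 mg.

1803 mg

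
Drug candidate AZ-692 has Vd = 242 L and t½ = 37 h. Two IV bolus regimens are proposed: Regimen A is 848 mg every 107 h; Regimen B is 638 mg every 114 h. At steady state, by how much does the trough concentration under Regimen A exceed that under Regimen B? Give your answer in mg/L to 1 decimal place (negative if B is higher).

Regimen A: f = (1/2)^(107/37) ≈ 0.1347; Cmin,ss = (848/242)·f/(1−f) ≈ 0.545 mg/L.
Regimen B: f = (1/2)^(114/37) ≈ 0.1182; Cmin,ss = (638/242)·f/(1−f) ≈ 0.353 mg/L.
Difference ≈ 0.545 − 0.353 ≈ 0.192 mg/L.

0.2 mg/L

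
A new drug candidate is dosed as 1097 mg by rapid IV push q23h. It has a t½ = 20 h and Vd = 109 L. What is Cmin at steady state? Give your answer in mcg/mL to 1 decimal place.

8.3 mcg/mL

k = ln2/t½ = ln2/20 ≈ 0.034657 h⁻¹; fraction remaining f = e^(−kτ) = e^(−0.034657×23) ≈ 0.4506.
Accumulation ratio R = 1/(1 − f) ≈ 1/0.5494 ≈ 1.8202.
Single-dose peak C₀ = D/Vd = 1097/109 ≈ 10.064 mcg/mL.
Cmax,ss = C₀/(1 − f) ≈ 10.064/0.5494 ≈ 18.318 mcg/mL.
One interval later, Cmin,ss = Cmax,ss·e^(−kτ) ≈ 18.318 × 0.4506 ≈ 8.254 mcg/mL.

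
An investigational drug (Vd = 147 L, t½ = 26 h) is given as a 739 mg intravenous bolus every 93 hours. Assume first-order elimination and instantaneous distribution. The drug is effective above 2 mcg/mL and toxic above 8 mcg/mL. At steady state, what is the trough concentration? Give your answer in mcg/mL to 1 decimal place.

Over one 93-h interval, 93/26 ≈ 3.5769 half-lives elapse, leaving f ≈ 0.0838 of each dose.
At steady state, accumulation factor R = 1/(1 − e^(−kτ)) ≈ 1.0915.
Each bolus raises the concentration by D/Vd = 739/147 ≈ 5.027 mcg/mL.
Steady-state peak Cmax,ss = C₀·R ≈ 5.027 × 1.0915 ≈ 5.487 mcg/mL.
One interval later, Cmin,ss = Cmax,ss·e^(−kτ) ≈ 5.487 × 0.0838 ≈ 0.460 mcg/mL.
Trough 0.5 mcg/mL vs MEC 2 mcg/mL: subtherapeutic.

0.5 mcg/mL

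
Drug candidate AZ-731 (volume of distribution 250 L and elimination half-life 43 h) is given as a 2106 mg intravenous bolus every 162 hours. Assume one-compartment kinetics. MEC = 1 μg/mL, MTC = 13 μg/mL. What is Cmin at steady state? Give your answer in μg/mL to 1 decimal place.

0.7 μg/mL

Over one 162-h interval, 162/43 ≈ 3.7674 half-lives elapse, leaving f ≈ 0.0734 of each dose.
At steady state, accumulation factor R = 1/(1 − e^(−kτ)) ≈ 1.0792.
Single-dose peak C₀ = D/Vd = 2106/250 ≈ 8.424 μg/mL.
Steady-state peak Cmax,ss = C₀·R ≈ 8.424 × 1.0792 ≈ 9.091 μg/mL.
One interval later, Cmin,ss = Cmax,ss·e^(−kτ) ≈ 9.091 × 0.0734 ≈ 0.667 μg/mL.
Trough 0.7 μg/mL vs MEC 1 μg/mL: subtherapeutic.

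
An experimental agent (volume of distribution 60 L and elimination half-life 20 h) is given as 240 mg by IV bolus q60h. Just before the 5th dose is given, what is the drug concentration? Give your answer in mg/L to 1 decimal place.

0.6 mg/L

f = (1/2)^(τ/t½) = (1/2)^(60/20) ≈ 0.1250.
C₀ = D/Vd = 240/60 ≈ 4.000 mg/L.
Before the 5th dose, 4 doses have been given. Superposition: Cmin = C₀·(f + f² + … + f^4).
≈ 4.000 × (0.1250 + 0.0156 + 0.0020 + 0.0002) ≈ 4.000 × 0.1428 ≈ 0.571 mg/L.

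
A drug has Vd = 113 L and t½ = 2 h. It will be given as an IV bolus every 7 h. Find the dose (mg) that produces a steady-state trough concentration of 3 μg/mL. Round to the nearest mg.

τ/t½ = 7/2 ≈ 3.5, so f = (1/2)^(7/2) ≈ 0.088388.
Cmin,ss = (D/Vd)·f/(1−f), so D = Cmin,ss·Vd·(1−f)/f.
D = 3 × 113 × (1−f)/f ≈ 3 × 113 × 10.31375 ≈ 3496.36 mg.

3496 mg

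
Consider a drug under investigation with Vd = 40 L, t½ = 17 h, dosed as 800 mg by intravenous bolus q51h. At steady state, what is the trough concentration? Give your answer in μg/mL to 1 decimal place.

The dosing interval is 3 half-lives, so f = 2^(−3) = 0.125.
Accumulation ratio R = 1/(1 − f) = 1/0.875 = 8/7.
Single-dose peak C₀ = D/Vd = 800/40 = 20 μg/mL.
Steady-state peak Cmax,ss = C₀·R = 20 × 8/7 ≈ 22.857 μg/mL.
Steady-state trough Cmin,ss = Cmax,ss·f ≈ 22.857 × 0.125 ≈ 2.857 μg/mL.

2.9 μg/mL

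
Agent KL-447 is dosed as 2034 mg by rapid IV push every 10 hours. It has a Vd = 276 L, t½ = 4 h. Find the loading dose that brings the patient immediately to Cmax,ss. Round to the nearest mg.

f = (1/2)^(10/4) ≈ 0.176777; accumulation ratio R = 1/(1−f) ≈ 1.21474.
Loading dose to hit Cmax,ss on first dose: D_load = D_maint·R ≈ 2034 × 1.21474 ≈ 2470.78 mg.

2471 mg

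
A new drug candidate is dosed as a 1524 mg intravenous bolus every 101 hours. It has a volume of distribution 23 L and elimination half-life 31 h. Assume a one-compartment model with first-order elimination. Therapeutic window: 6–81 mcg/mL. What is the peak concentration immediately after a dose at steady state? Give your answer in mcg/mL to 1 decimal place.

k = ln2/t½ = ln2/31 ≈ 0.022360 h⁻¹; fraction remaining f = e^(−kτ) = e^(−0.022360×101) ≈ 0.1045.
Accumulation ratio R = 1/(1 − f) ≈ 1/0.8955 ≈ 1.1167.
Each bolus raises the concentration by D/Vd = 1524/23 ≈ 66.261 mcg/mL.
Cmax,ss = C₀/(1 − f) ≈ 66.261/0.8955 ≈ 73.993 mcg/mL.
Peak 74.0 mcg/mL vs MTC 81 mcg/mL: below toxic threshold.

74.0 mcg/mL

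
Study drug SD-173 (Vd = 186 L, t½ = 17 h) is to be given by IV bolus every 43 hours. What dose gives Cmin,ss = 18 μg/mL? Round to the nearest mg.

τ/t½ = 43/17 ≈ 2.5294, so f = (1/2)^(43/17) ≈ 0.173209.
Cmin,ss = (D/Vd)·f/(1−f), so D = Cmin,ss·Vd·(1−f)/f.
D = 18 × 186 × (1−f)/f ≈ 18 × 186 × 4.77337 ≈ 15981.24 mg.

15981 mg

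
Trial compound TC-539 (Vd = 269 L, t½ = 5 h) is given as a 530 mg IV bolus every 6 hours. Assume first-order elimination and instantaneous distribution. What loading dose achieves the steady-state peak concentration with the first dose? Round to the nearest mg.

939 mg

f = (1/2)^(6/5) ≈ 0.435275; accumulation ratio R = 1/(1−f) ≈ 1.77077.
Loading dose to hit Cmax,ss on first dose: D_load = D_maint·R ≈ 530 × 1.77077 ≈ 938.51 mg.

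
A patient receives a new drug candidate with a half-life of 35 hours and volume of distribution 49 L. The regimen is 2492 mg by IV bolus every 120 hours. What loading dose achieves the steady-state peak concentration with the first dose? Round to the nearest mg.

f = (1/2)^(120/35) ≈ 0.092875; accumulation ratio R = 1/(1−f) ≈ 1.10238.
Loading dose to hit Cmax,ss on first dose: D_load = D_maint·R ≈ 2492 × 1.10238 ≈ 2747.13 mg.

2747 mg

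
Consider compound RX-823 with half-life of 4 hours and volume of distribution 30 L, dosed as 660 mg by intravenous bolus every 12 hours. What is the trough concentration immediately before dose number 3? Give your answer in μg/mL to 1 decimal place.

f = (1/2)^(τ/t½) = (1/2)^(12/4) ≈ 0.1250.
C₀ = D/Vd = 660/30 ≈ 22.000 μg/mL.
Before the 3rd dose, 2 doses have been given. Superposition: Cmin = C₀·(f + f²).
≈ 22.000 × (0.1250 + 0.0156) ≈ 22.000 × 0.1406 ≈ 3.093 μg/mL.

3.1 μg/mL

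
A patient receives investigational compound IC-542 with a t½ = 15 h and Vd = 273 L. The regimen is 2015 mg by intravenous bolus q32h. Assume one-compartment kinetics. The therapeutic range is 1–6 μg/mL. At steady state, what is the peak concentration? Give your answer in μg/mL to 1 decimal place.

9.6 μg/mL

τ/t½ = 32/15 ≈ 2.1333, so fraction remaining f = (1/2)^(32/15) ≈ 0.2279.
At steady state, accumulation factor R = 1/(1 − e^(−kτ)) ≈ 1.2952.
Each bolus raises the concentration by D/Vd = 2015/273 ≈ 7.381 μg/mL.
Cmax,ss = C₀/(1 − f) ≈ 7.381/0.7721 ≈ 9.560 μg/mL.
Peak 9.6 μg/mL vs MTC 6 μg/mL: exceeds toxic threshold.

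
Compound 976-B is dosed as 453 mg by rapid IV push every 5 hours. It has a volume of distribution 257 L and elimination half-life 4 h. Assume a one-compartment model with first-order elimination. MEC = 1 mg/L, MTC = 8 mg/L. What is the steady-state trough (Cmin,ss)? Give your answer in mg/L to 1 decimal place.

1.3 mg/L

k = ln2/t½ = ln2/4 ≈ 0.173287 h⁻¹; fraction remaining f = e^(−kτ) = e^(−0.173287×5) ≈ 0.4204.
Each bolus raises the concentration by D/Vd = 453/257 ≈ 1.763 mg/L.
Steady-state trough Cmin,ss = C₀·f/(1−f) ≈ 1.763 × 0.4204/0.5796 ≈ 1.279 mg/L.
Trough 1.3 mg/L vs MEC 1 mg/L: adequate.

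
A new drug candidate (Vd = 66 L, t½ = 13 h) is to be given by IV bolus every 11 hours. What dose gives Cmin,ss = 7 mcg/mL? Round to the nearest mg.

369 mg

τ/t½ = 11/13 ≈ 0.84615, so f = (1/2)^(11/13) ≈ 0.556266.
Cmin,ss = (D/Vd)·f/(1−f), so D = Cmin,ss·Vd·(1−f)/f.
D = 7 × 66 × (1−f)/f ≈ 7 × 66 × 0.79770 ≈ 368.54 mg.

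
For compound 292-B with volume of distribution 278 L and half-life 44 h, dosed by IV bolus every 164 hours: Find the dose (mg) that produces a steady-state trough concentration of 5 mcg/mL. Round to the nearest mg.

17019 mg

τ/t½ = 164/44 ≈ 3.7273, so f = (1/2)^(164/44) ≈ 0.075506.
Cmin,ss = (D/Vd)·f/(1−f), so D = Cmin,ss·Vd·(1−f)/f.
D = 5 × 278 × (1−f)/f ≈ 5 × 278 × 12.24398 ≈ 17019.13 mg.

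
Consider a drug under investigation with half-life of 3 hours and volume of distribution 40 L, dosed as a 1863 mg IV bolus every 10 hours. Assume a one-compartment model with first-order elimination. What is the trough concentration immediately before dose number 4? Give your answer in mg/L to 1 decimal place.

f = (1/2)^(τ/t½) = (1/2)^(10/3) ≈ 0.0992.
C₀ = D/Vd = 1863/40 ≈ 46.575 mg/L.
Before the 4th dose, 3 doses have been given. Superposition: Cmin = C₀·(f + f² + … + f^3).
≈ 46.575 × (0.0992 + 0.0098 + 0.0010) ≈ 46.575 × 0.1100 ≈ 5.123 mg/L.

5.1 mg/L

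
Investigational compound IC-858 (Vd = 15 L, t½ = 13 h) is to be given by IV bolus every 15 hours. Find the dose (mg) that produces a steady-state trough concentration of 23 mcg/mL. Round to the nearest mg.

τ/t½ = 15/13 ≈ 1.1538, so f = (1/2)^(15/13) ≈ 0.449425.
Cmin,ss = (D/Vd)·f/(1−f), so D = Cmin,ss·Vd·(1−f)/f.
D = 23 × 15 × (1−f)/f ≈ 23 × 15 × 1.22507 ≈ 422.65 mg.

423 mg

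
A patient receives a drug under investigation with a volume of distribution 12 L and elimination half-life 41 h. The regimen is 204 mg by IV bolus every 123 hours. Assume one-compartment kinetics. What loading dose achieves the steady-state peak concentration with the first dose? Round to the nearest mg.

233 mg

f = (1/2)^(123/41) ≈ 0.125000; accumulation ratio R = 1/(1−f) ≈ 1.14286.
Loading dose to hit Cmax,ss on first dose: D_load = D_maint·R ≈ 204 × 1.14286 ≈ 233.14 mg.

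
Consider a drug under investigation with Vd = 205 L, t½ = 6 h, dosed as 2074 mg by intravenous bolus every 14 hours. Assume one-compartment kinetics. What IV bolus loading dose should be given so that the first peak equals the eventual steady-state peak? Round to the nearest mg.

2587 mg

f = (1/2)^(14/6) ≈ 0.198425; accumulation ratio R = 1/(1−f) ≈ 1.24754.
Loading dose to hit Cmax,ss on first dose: D_load = D_maint·R ≈ 2074 × 1.24754 ≈ 2587.40 mg.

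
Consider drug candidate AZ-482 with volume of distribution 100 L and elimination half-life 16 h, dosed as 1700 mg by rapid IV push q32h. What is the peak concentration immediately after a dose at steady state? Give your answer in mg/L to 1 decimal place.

22.7 mg/L

τ = 32 h = 2 half-lives, so f = (1/2)^2 = 0.25.
Accumulation ratio R = 1/(1 − f) = 1/0.75 = 4/3.
Single-dose peak C₀ = D/Vd = 1700/100 = 17 mg/L.
Steady-state peak Cmax,ss = C₀·R = 17 × 4/3 ≈ 22.667 mg/L.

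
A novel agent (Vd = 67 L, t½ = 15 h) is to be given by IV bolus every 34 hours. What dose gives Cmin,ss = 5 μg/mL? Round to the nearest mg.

1277 mg

τ/t½ = 34/15 ≈ 2.2667, so f = (1/2)^(34/15) ≈ 0.207809.
Cmin,ss = (D/Vd)·f/(1−f), so D = Cmin,ss·Vd·(1−f)/f.
D = 5 × 67 × (1−f)/f ≈ 5 × 67 × 3.81211 ≈ 1277.06 mg.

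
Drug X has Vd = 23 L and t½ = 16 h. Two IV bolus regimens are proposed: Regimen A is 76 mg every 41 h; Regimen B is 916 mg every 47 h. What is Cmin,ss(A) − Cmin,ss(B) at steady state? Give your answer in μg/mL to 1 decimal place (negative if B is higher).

-5.3 μg/mL

Regimen A: f = (1/2)^(41/16) ≈ 0.1693; Cmin,ss = (76/23)·f/(1−f) ≈ 0.673 μg/mL.
Regimen B: f = (1/2)^(47/16) ≈ 0.1305; Cmin,ss = (916/23)·f/(1−f) ≈ 5.977 μg/mL.
Difference ≈ 0.673 − 5.977 ≈ -5.304 μg/mL.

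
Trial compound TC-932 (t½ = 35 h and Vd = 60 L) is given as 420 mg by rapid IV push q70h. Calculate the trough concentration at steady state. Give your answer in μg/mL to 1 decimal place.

τ = 70 h = 2 half-lives, so f = (1/2)^2 = 0.25.
At steady state, R = 1/(1 − 0.25) = 4/3.
Single-dose peak C₀ = D/Vd = 420/60 = 7 μg/mL.
Steady-state peak Cmax,ss = C₀·R = 7 × 4/3 ≈ 9.333 μg/mL.
Steady-state trough Cmin,ss = Cmax,ss·f ≈ 9.333 × 0.25 ≈ 2.333 μg/mL.

2.3 μg/mL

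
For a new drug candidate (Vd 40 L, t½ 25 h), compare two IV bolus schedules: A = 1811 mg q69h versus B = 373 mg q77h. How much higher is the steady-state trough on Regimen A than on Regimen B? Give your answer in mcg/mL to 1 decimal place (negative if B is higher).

Regimen A: f = (1/2)^(69/25) ≈ 0.1476; Cmin,ss = (1811/40)·f/(1−f) ≈ 7.840 mcg/mL.
Regimen B: f = (1/2)^(77/25) ≈ 0.1183; Cmin,ss = (373/40)·f/(1−f) ≈ 1.251 mcg/mL.
Difference ≈ 7.840 − 1.251 ≈ 6.589 mcg/mL.

6.6 mcg/mL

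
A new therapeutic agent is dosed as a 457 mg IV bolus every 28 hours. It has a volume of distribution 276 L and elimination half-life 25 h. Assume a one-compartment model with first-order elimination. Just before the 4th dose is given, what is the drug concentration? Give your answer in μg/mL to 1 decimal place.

1.3 μg/mL

f = (1/2)^(τ/t½) = (1/2)^(28/25) ≈ 0.4601.
C₀ = D/Vd = 457/276 ≈ 1.656 μg/mL.
Before the 4th dose, 3 doses have been given. Superposition: Cmin = C₀·(f + f² + … + f^3).
≈ 1.656 × (0.4601 + 0.2117 + 0.0974) ≈ 1.656 × 0.7692 ≈ 1.274 μg/mL.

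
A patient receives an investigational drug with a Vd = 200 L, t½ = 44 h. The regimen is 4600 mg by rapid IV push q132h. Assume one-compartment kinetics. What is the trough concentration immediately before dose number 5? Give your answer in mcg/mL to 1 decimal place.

f = (1/2)^(τ/t½) = (1/2)^(132/44) ≈ 0.1250.
C₀ = D/Vd = 4600/200 ≈ 23.000 mcg/mL.
Before the 5th dose, 4 doses have been given. Superposition: Cmin = C₀·(f + f² + … + f^4).
≈ 23.000 × (0.1250 + 0.0156 + 0.0020 + 0.0002) ≈ 23.000 × 0.1428 ≈ 3.284 mcg/mL.

3.3 mcg/mL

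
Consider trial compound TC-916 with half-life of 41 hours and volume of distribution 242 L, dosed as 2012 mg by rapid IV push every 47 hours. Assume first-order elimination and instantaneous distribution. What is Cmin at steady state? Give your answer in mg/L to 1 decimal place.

6.9 mg/L

k = ln2/t½ = ln2/41 ≈ 0.016906 h⁻¹; fraction remaining f = e^(−kτ) = e^(−0.016906×47) ≈ 0.4518.
Each bolus raises the concentration by D/Vd = 2012/242 ≈ 8.314 mg/L.
Steady-state trough Cmin,ss = C₀·f/(1−f) ≈ 8.314 × 0.4518/0.5482 ≈ 6.852 mg/L.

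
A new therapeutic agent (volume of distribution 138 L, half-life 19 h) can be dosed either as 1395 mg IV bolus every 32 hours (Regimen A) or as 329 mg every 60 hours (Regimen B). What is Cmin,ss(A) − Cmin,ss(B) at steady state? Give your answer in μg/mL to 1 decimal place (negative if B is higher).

Regimen A: f = (1/2)^(32/19) ≈ 0.3112; Cmin,ss = (1395/138)·f/(1−f) ≈ 4.567 μg/mL.
Regimen B: f = (1/2)^(60/19) ≈ 0.1120; Cmin,ss = (329/138)·f/(1−f) ≈ 0.301 μg/mL.
Difference ≈ 4.567 − 0.301 ≈ 4.266 μg/mL.

4.3 μg/mL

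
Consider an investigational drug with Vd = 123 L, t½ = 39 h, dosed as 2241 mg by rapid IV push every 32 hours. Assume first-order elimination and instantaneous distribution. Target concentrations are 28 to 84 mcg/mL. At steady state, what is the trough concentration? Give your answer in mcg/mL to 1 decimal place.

23.8 mcg/mL

k = ln2/t½ = ln2/39 ≈ 0.017773 h⁻¹; fraction remaining f = e^(−kτ) = e^(−0.017773×32) ≈ 0.5662.
Accumulation ratio R = 1/(1 − f) ≈ 1/0.4338 ≈ 2.3052.
Each bolus raises the concentration by D/Vd = 2241/123 ≈ 18.220 mcg/mL.
Cmax,ss = C₀/(1 − f) ≈ 18.220/0.4338 ≈ 42.001 mcg/mL.
Steady-state trough Cmin,ss = Cmax,ss·f ≈ 42.001 × 0.5662 ≈ 23.781 mcg/mL.
Trough 23.8 mcg/mL vs MEC 28 mcg/mL: subtherapeutic.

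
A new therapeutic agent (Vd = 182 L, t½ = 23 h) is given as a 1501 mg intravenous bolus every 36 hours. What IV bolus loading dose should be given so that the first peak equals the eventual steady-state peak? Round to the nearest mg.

f = (1/2)^(36/23) ≈ 0.337927; accumulation ratio R = 1/(1−f) ≈ 1.51041.
Loading dose to hit Cmax,ss on first dose: D_load = D_maint·R ≈ 1501 × 1.51041 ≈ 2267.13 mg.

2267 mg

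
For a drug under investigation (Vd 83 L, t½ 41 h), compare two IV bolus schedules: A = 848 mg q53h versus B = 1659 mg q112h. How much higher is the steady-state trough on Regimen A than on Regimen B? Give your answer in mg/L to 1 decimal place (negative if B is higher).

Regimen A: f = (1/2)^(53/41) ≈ 0.4082; Cmin,ss = (848/83)·f/(1−f) ≈ 7.047 mg/L.
Regimen B: f = (1/2)^(112/41) ≈ 0.1505; Cmin,ss = (1659/83)·f/(1−f) ≈ 3.541 mg/L.
Difference ≈ 7.047 − 3.541 ≈ 3.506 mg/L.

3.5 mg/L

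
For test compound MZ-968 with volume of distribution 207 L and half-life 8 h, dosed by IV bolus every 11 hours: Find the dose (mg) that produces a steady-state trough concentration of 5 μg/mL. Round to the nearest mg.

τ/t½ = 11/8 ≈ 1.375, so f = (1/2)^(11/8) ≈ 0.385553.
Cmin,ss = (D/Vd)·f/(1−f), so D = Cmin,ss·Vd·(1−f)/f.
D = 5 × 207 × (1−f)/f ≈ 5 × 207 × 1.59368 ≈ 1649.46 mg.

1649 mg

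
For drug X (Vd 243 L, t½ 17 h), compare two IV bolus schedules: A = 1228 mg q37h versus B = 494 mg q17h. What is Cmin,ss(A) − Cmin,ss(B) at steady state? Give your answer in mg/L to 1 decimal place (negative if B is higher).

Regimen A: f = (1/2)^(37/17) ≈ 0.2212; Cmin,ss = (1228/243)·f/(1−f) ≈ 1.435 mg/L.
Regimen B: f = (1/2)^(17/17) ≈ 0.5000; Cmin,ss = (494/243)·f/(1−f) ≈ 2.033 mg/L.
Difference ≈ 1.435 − 2.033 ≈ -0.598 mg/L.

-0.6 mg/L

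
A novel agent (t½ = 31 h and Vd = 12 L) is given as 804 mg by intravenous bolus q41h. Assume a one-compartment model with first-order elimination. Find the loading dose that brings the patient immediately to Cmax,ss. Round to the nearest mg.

1340 mg

f = (1/2)^(41/31) ≈ 0.399819; accumulation ratio R = 1/(1−f) ≈ 1.66616.
Loading dose to hit Cmax,ss on first dose: D_load = D_maint·R ≈ 804 × 1.66616 ≈ 1339.59 mg.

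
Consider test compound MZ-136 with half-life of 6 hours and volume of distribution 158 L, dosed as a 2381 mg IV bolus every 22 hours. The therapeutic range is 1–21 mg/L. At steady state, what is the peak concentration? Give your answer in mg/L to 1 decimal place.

τ/t½ = 22/6 ≈ 3.6667, so fraction remaining f = (1/2)^(22/6) ≈ 0.0787.
Accumulation ratio R = 1/(1 − f) ≈ 1/0.9213 ≈ 1.0854.
Single-dose peak C₀ = D/Vd = 2381/158 ≈ 15.070 mg/L.
Steady-state peak Cmax,ss = C₀·R ≈ 15.070 × 1.0854 ≈ 16.357 mg/L.
Peak 16.4 mg/L vs MTC 21 mg/L: below toxic threshold.

16.4 mg/L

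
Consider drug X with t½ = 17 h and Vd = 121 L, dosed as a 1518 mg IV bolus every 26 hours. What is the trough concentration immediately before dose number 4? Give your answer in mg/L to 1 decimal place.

6.4 mg/L

f = (1/2)^(τ/t½) = (1/2)^(26/17) ≈ 0.3464.
C₀ = D/Vd = 1518/121 ≈ 12.545 mg/L.
Before the 4th dose, 3 doses have been given. Superposition: Cmin = C₀·(f + f² + … + f^3).
≈ 12.545 × (0.3464 + 0.1200 + 0.0416) ≈ 12.545 × 0.5080 ≈ 6.373 mg/L.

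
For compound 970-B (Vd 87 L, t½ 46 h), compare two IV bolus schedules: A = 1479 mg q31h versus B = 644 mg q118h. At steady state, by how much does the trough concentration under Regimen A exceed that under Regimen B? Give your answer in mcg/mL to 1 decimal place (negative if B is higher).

Regimen A: f = (1/2)^(31/46) ≈ 0.6268; Cmin,ss = (1479/87)·f/(1−f) ≈ 28.552 mcg/mL.
Regimen B: f = (1/2)^(118/46) ≈ 0.1690; Cmin,ss = (644/87)·f/(1−f) ≈ 1.505 mcg/mL.
Difference ≈ 28.552 − 1.505 ≈ 27.047 mcg/mL.

27.0 mcg/mL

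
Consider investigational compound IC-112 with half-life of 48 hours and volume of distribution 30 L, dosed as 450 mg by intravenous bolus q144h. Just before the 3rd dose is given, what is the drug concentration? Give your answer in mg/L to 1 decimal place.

2.1 mg/L

f = (1/2)^(τ/t½) = (1/2)^(144/48) ≈ 0.1250.
C₀ = D/Vd = 450/30 ≈ 15.000 mg/L.
Before the 3rd dose, 2 doses have been given. Superposition: Cmin = C₀·(f + f²).
≈ 15.000 × (0.1250 + 0.0156) ≈ 15.000 × 0.1406 ≈ 2.109 mg/L.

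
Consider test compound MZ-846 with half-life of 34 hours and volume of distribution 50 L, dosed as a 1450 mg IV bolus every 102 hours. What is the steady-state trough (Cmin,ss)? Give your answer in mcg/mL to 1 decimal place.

4.1 mcg/mL

τ = 102 h = 3 half-lives, so f = (1/2)^3 = 0.125.
At steady state, R = 1/(1 − 0.125) = 8/7.
Single-dose peak C₀ = D/Vd = 1450/50 = 29 mcg/mL.
Steady-state peak Cmax,ss = C₀·R = 29 × 8/7 ≈ 33.143 mcg/mL.
Steady-state trough Cmin,ss = Cmax,ss·f ≈ 33.143 × 0.125 ≈ 4.143 mcg/mL.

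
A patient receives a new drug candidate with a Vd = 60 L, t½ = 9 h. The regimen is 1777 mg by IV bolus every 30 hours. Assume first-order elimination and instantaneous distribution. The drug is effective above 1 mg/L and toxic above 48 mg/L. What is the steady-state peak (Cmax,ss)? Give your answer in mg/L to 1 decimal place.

32.9 mg/L

τ/t½ = 30/9 ≈ 3.3333, so fraction remaining f = (1/2)^(30/9) ≈ 0.0992.
Accumulation ratio R = 1/(1 − f) ≈ 1/0.9008 ≈ 1.1101.
Each bolus raises the concentration by D/Vd = 1777/60 ≈ 29.617 mg/L.
Steady-state peak Cmax,ss = C₀·R ≈ 29.617 × 1.1101 ≈ 32.878 mg/L.
Peak 32.9 mg/L vs MTC 48 mg/L: below toxic threshold.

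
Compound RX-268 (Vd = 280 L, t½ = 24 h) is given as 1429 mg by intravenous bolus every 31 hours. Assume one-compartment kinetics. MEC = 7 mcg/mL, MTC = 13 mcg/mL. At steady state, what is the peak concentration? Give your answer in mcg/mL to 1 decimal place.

τ/t½ = 31/24 ≈ 1.2917, so fraction remaining f = (1/2)^(31/24) ≈ 0.4085.
At steady state, accumulation factor R = 1/(1 − e^(−kτ)) ≈ 1.6906.
Single-dose peak C₀ = D/Vd = 1429/280 ≈ 5.104 mcg/mL.
Steady-state peak Cmax,ss = C₀·R ≈ 5.104 × 1.6906 ≈ 8.629 mcg/mL.
Peak 8.6 mcg/mL vs MTC 13 mcg/mL: below toxic threshold.

8.6 mcg/mL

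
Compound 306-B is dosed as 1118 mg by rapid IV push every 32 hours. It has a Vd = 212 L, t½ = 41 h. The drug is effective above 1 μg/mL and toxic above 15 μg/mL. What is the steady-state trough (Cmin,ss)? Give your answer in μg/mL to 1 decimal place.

τ/t½ = 32/41 ≈ 0.78049, so fraction remaining f = (1/2)^(32/41) ≈ 0.5822.
Accumulation ratio R = 1/(1 − f) ≈ 1/0.4178 ≈ 2.3935.
Single-dose peak C₀ = D/Vd = 1118/212 ≈ 5.274 μg/mL.
Steady-state peak Cmax,ss = C₀·R ≈ 5.274 × 2.3935 ≈ 12.623 μg/mL.
Steady-state trough Cmin,ss = Cmax,ss·f ≈ 12.623 × 0.5822 ≈ 7.349 μg/mL.
Trough 7.3 μg/mL vs MEC 1 μg/mL: adequate.

7.3 μg/mL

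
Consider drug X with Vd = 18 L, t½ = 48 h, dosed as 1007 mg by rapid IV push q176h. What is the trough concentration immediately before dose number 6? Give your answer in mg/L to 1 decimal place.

f = (1/2)^(τ/t½) = (1/2)^(176/48) ≈ 0.0787.
C₀ = D/Vd = 1007/18 ≈ 55.944 mg/L.
Before the 6th dose, 5 doses have been given. Superposition: Cmin = C₀·(f + f² + … + f^5).
≈ 55.944 × (0.0787 + 0.0062 + 0.0005 + 0.0000 + 0.0000) ≈ 55.944 × 0.0854 ≈ 4.778 mg/L.

4.8 mg/L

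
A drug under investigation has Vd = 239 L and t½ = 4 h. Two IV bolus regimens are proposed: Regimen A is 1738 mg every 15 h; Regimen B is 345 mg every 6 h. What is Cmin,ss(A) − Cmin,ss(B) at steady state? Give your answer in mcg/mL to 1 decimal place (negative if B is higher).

-0.2 mcg/mL

Regimen A: f = (1/2)^(15/4) ≈ 0.0743; Cmin,ss = (1738/239)·f/(1−f) ≈ 0.584 mcg/mL.
Regimen B: f = (1/2)^(6/4) ≈ 0.3536; Cmin,ss = (345/239)·f/(1−f) ≈ 0.790 mcg/mL.
Difference ≈ 0.584 − 0.790 ≈ -0.206 mcg/mL.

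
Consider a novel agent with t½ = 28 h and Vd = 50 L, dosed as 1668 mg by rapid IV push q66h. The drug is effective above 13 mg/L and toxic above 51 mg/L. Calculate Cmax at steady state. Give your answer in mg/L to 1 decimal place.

k = ln2/t½ = ln2/28 ≈ 0.024755 h⁻¹; fraction remaining f = e^(−kτ) = e^(−0.024755×66) ≈ 0.1952.
At steady state, accumulation factor R = 1/(1 − e^(−kτ)) ≈ 1.2425.
Single-dose peak C₀ = D/Vd = 1668/50 ≈ 33.360 mg/L.
Cmax,ss = C₀/(1 − f) ≈ 33.360/0.8048 ≈ 41.451 mg/L.
Peak 41.5 mg/L vs MTC 51 mg/L: below toxic threshold.

41.5 mg/L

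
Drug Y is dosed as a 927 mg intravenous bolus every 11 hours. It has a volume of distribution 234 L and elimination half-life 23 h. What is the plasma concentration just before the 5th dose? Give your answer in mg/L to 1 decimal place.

7.4 mg/L

f = (1/2)^(τ/t½) = (1/2)^(11/23) ≈ 0.7178.
C₀ = D/Vd = 927/234 ≈ 3.962 mg/L.
Before the 5th dose, 4 doses have been given. Superposition: Cmin = C₀·(f + f² + … + f^4).
≈ 3.962 × (0.7178 + 0.5152 + 0.3698 + 0.2655) ≈ 3.962 × 1.8683 ≈ 7.402 mg/L.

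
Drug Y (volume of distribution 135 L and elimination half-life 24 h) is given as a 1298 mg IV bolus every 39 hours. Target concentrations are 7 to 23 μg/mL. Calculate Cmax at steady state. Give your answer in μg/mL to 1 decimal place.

14.2 μg/mL

τ/t½ = 39/24 ≈ 1.625, so fraction remaining f = (1/2)^(39/24) ≈ 0.3242.
At steady state, accumulation factor R = 1/(1 − e^(−kτ)) ≈ 1.4797.
Single-dose peak C₀ = D/Vd = 1298/135 ≈ 9.615 μg/mL.
Steady-state peak Cmax,ss = C₀·R ≈ 9.615 × 1.4797 ≈ 14.227 μg/mL.
Peak 14.2 μg/mL vs MTC 23 μg/mL: below toxic threshold.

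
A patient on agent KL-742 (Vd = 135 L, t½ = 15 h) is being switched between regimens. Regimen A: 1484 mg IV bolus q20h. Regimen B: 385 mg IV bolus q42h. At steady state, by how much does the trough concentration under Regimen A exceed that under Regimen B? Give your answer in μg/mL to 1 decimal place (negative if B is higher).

6.8 μg/mL

Regimen A: f = (1/2)^(20/15) ≈ 0.3969; Cmin,ss = (1484/135)·f/(1−f) ≈ 7.234 μg/mL.
Regimen B: f = (1/2)^(42/15) ≈ 0.1436; Cmin,ss = (385/135)·f/(1−f) ≈ 0.478 μg/mL.
Difference ≈ 7.234 − 0.478 ≈ 6.756 μg/mL.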